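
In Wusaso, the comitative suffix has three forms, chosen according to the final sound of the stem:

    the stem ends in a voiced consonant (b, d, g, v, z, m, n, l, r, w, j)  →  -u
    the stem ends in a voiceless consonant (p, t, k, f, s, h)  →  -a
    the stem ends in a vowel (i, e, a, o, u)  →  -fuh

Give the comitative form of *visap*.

visapa

*visap*: final sound = /p/, a voiceless consonant → -a → *visapa*.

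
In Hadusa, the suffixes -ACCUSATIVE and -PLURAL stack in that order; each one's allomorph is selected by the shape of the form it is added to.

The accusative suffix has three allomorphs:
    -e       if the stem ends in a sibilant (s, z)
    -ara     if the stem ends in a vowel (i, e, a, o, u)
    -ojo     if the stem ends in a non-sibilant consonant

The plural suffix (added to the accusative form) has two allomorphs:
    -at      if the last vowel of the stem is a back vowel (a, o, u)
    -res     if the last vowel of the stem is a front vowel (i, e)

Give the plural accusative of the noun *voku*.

vokuaraat

*voku*: final sound = /u/, a vowel → -ara → *vokuara*.
The accusative form *vokuara*: last vowel = /a/, a back vowel → -at → *vokuaraat*.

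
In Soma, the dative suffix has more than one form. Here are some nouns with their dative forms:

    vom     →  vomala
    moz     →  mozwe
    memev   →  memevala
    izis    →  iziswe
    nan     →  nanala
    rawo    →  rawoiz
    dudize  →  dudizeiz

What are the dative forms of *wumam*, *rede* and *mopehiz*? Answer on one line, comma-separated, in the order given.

wumamala, redeiz, mopehizwe

Looking at the final sound of each stem: -we when the stem ends in a sibilant (*moz*, *izis*); -ala when the stem ends in a non-sibilant consonant (*vom*, *memev*, *nan*); -iz when the stem ends in a vowel (*rawo*, *dudize*).
*wumam* — final sound /m/ (a non-sibilant consonant) → -ala → *wumamala*.
Since the final sound of *rede* is /e/ (a vowel), it takes -iz, giving *redeiz*.
*mopehiz*: final sound = /z/, a sibilant → -we → *mopehizwe*.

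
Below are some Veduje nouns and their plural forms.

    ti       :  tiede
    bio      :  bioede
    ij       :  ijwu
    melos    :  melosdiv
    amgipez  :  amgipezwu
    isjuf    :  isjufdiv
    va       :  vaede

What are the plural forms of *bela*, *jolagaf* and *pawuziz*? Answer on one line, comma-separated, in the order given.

The suffix is conditioned by the final sound: -div when the stem ends in a voiceless consonant (*melos*, *isjuf*); -wu when the stem ends in a voiced consonant (*ij*, *amgipez*); -ede when the stem ends in a vowel (*ti*, *bio*, *va*).
*bela*: final sound = /a/, a vowel → -ede → *belaede*.
*jolagaf*: final sound = /f/, a voiceless consonant → -div → *jolagafdiv*.
Since the final sound of *pawuziz* is /z/ (a voiced consonant), it takes -wu, giving *pawuzizwu*.

belaede, jolagafdiv, pawuzizwu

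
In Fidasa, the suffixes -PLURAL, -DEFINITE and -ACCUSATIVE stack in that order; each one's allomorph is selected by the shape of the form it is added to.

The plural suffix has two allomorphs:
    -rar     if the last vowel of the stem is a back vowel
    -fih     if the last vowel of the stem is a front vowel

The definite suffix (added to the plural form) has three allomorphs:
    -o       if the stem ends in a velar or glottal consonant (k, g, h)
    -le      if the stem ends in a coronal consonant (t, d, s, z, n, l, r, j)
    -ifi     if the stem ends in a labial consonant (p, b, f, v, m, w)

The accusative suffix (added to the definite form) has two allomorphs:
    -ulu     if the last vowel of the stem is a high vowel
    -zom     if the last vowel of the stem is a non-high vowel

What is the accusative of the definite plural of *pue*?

The last vowel of *pue* is /e/, which is a front vowel, so the plural suffix is -fih, giving *puefih*.
Since the final consonant of the plural form *puefih* is /h/ (velar/glottal), it takes -o, giving *puefiho*.
The definite form *puefiho* — last vowel /o/ (a non-high vowel) → -zom → *puefihozom*.

puefihozom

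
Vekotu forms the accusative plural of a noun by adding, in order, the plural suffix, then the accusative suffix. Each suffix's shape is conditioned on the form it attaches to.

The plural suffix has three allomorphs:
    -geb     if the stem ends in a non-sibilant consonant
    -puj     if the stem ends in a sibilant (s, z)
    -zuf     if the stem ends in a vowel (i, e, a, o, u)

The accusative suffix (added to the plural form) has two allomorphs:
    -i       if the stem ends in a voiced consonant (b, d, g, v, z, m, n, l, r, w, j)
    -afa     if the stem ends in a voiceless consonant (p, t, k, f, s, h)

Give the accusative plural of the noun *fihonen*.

fihonengebi

The final sound of *fihonen* is /n/, which is a non-sibilant consonant, so the plural suffix is -geb, giving *fihonengeb*.
The final consonant of the plural form *fihonengeb* is /b/, which is voiced, so the accusative suffix is -i, giving *fihonengebi*.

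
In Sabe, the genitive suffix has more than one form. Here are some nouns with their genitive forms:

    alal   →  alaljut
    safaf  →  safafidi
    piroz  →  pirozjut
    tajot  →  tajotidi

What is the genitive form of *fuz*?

fuzjut

The pattern is voicing of the final consonant: -idi when the stem ends in a voiceless consonant (*safaf*, *tajot*); -jut when the stem ends in a voiced consonant (*alal*, *piroz*).
*fuz*: final consonant = /z/, voiced → -jut → *fuzjut*.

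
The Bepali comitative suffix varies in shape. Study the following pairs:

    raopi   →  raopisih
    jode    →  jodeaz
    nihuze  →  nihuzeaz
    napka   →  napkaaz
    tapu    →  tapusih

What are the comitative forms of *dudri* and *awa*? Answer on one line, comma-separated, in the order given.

The alternation tracks the last vowel of the stem — -sih when the last vowel of the stem is a high vowel (*raopi*, *tapu*); -az when the last vowel of the stem is a non-high vowel (*jode*, *nihuze*, *napka*).
*dudri* — last vowel /i/ (a high vowel) → -sih → *dudrisih*.
*awa* — last vowel /a/ (a non-high vowel) → -az → *awaaz*.

dudrisih, awaaz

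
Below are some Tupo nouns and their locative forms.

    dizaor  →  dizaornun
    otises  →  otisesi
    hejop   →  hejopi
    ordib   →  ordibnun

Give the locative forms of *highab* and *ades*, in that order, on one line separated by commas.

The pattern is voicing of the final consonant: -i when the stem ends in a voiceless consonant (*otises*, *hejop*); -nun when the stem ends in a voiced consonant (*dizaor*, *ordib*).
*highab*: final consonant = /b/, voiced → -nun → *highabnun*.
*ades*: final consonant = /s/, voiceless → -i → *adesi*.

highabnun, adesi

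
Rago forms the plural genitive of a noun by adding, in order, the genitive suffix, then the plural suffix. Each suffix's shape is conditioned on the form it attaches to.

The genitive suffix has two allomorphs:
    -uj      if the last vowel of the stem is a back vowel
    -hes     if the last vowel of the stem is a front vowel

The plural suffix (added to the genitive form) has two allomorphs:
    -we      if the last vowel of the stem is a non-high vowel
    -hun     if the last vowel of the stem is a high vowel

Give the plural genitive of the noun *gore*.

goreheswe

Since the last vowel of *gore* is /e/ (a front vowel), it takes -hes, giving *gorehes*.
The last vowel of the genitive form *gorehes* is /e/, which is a non-high vowel, so the plural suffix is -we, giving *goreheswe*.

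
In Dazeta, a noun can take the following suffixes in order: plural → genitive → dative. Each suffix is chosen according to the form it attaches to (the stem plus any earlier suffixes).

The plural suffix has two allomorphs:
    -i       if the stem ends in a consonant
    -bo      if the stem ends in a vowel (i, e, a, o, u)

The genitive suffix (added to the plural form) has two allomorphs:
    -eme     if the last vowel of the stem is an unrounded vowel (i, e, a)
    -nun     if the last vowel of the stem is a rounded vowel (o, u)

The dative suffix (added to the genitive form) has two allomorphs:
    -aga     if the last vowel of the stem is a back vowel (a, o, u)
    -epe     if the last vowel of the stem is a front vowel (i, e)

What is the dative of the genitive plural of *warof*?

The final sound of *warof* is /f/, which is a consonant, so the plural suffix is -i, giving *warofi*.
Since the last vowel of the plural form *warofi* is /i/ (an unrounded vowel), it takes -eme, giving *warofieme*.
The last vowel of the genitive form *warofieme* is /e/, which is a front vowel, so the dative suffix is -epe, giving *warofiemeepe*.

warofiemeepe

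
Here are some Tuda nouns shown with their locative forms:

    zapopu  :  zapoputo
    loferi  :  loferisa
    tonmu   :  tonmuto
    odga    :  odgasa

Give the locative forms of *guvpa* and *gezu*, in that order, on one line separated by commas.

The alternation tracks the last vowel of the stem — -to when the last vowel of the stem is a rounded vowel (*zapopu*, *tonmu*); -sa when the last vowel of the stem is an unrounded vowel (*loferi*, *odga*).
*guvpa* — last vowel /a/ (an unrounded vowel) → -sa → *guvpasa*.
Since the last vowel of *gezu* is /u/ (a rounded vowel), it takes -to, giving *gezuto*.

guvpasa, gezuto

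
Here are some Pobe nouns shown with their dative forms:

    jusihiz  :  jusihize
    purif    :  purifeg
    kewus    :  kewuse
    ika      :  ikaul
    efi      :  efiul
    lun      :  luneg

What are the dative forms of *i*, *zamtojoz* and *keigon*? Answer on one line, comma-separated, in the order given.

The suffix is conditioned by the final sound: -e when the stem ends in a sibilant (*jusihiz*, *kewus*); -eg when the stem ends in a non-sibilant consonant (*purif*, *lun*); -ul when the stem ends in a vowel (*ika*, *efi*).
The final sound of *i* is /i/, which is a vowel, so the suffix is -ul, giving *iul*.
*zamtojoz*: final sound = /z/, a sibilant → -e → *zamtojoze*.
*keigon* — final sound /n/ (a non-sibilant consonant) → -eg → *keigoneg*.

iul, zamtojoze, keigoneg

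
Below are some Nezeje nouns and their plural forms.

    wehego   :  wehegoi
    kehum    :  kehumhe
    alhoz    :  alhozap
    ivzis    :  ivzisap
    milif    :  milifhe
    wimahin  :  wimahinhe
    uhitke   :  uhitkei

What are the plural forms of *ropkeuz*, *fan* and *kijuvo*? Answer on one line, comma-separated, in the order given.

ropkeuzap, fanhe, kijuvoi

The suffix is conditioned by the final sound: -ap when the stem ends in a sibilant (*alhoz*, *ivzis*); -he when the stem ends in a non-sibilant consonant (*kehum*, *milif*, *wimahin*); -i when the stem ends in a vowel (*wehego*, *uhitke*).
*ropkeuz*: final sound = /z/, a sibilant → -ap → *ropkeuzap*.
Since the final sound of *fan* is /n/ (a non-sibilant consonant), it takes -he, giving *fanhe*.
Since the final sound of *kijuvo* is /o/ (a vowel), it takes -i, giving *kijuvoi*.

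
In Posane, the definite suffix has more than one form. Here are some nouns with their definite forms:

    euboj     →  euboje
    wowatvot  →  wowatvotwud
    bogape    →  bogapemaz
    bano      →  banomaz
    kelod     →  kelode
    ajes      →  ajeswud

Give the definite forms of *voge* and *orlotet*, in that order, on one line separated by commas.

vogemaz, orlotetwud

The pattern is voicing of the final sound: -wud when the stem ends in a voiceless consonant (*wowatvot*, *ajes*); -e when the stem ends in a voiced consonant (*euboj*, *kelod*); -maz when the stem ends in a vowel (*bogape*, *bano*).
*voge*: final sound = /e/, a vowel → -maz → *vogemaz*.
Since the final sound of *orlotet* is /t/ (a voiceless consonant), it takes -wud, giving *orlotetwud*.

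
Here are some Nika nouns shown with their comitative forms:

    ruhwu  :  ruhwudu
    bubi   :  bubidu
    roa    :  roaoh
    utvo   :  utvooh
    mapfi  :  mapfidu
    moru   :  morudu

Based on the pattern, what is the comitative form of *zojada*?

The pattern is height harmony: -du when the last vowel of the stem is a high vowel (*ruhwu*, *bubi*, *mapfi*, *moru*); -oh when the last vowel of the stem is a non-high vowel (*roa*, *utvo*).
Since the last vowel of *zojada* is /a/ (a non-high vowel), it takes -oh, giving *zojadaoh*.

zojadaoh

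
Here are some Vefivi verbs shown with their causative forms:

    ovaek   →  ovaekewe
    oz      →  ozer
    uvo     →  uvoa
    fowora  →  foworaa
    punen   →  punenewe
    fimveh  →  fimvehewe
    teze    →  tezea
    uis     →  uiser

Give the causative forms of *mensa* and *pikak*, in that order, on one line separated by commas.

The pattern is sibilance of the final sound: -er when the stem ends in a sibilant (*oz*, *uis*); -ewe when the stem ends in a non-sibilant consonant (*ovaek*, *punen*, *fimveh*); -a when the stem ends in a vowel (*uvo*, *fowora*, *teze*).
The final sound of *mensa* is /a/, which is a vowel, so the suffix is -a, giving *mensaa*.
The final sound of *pikak* is /k/, which is a non-sibilant consonant, so the suffix is -ewe, giving *pikakewe*.

mensaa, pikakewe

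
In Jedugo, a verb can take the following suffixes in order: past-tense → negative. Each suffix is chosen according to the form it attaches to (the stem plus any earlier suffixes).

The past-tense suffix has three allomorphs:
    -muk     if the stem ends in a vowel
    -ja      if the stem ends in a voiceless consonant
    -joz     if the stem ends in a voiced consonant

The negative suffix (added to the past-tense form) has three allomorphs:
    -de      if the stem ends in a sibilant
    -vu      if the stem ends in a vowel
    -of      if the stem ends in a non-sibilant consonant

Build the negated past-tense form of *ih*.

*ih*: final sound = /h/, a voiceless consonant → -ja → *ihja*.
Since the final sound of the past-tense form *ihja* is /a/ (a vowel), it takes -vu, giving *ihjavu*.

ihjavu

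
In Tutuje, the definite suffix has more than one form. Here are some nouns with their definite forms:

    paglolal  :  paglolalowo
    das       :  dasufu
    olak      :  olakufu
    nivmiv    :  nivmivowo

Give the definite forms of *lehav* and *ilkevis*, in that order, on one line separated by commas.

lehavowo, ilkevisufu

The suffix is conditioned by the final consonant: -ufu when the stem ends in a voiceless consonant (*das*, *olak*); -owo when the stem ends in a voiced consonant (*paglolal*, *nivmiv*).
*lehav*: final consonant = /v/, voiced → -owo → *lehavowo*.
*ilkevis* — final consonant /s/ (voiceless) → -ufu → *ilkevisufu*.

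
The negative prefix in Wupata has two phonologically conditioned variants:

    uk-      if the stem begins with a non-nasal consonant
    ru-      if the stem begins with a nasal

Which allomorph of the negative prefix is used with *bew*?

Since the first consonant of *bew* is /b/ (non-nasal), it takes uk-.

uk-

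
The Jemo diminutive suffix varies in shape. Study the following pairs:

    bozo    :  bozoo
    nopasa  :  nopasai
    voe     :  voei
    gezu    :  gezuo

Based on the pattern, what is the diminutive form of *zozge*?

The alternation tracks the last vowel of the stem — -o when the last vowel of the stem is a rounded vowel (*bozo*, *gezu*); -i when the last vowel of the stem is an unrounded vowel (*nopasa*, *voe*).
Since the last vowel of *zozge* is /e/ (an unrounded vowel), it takes -i, giving *zozgei*.

zozgei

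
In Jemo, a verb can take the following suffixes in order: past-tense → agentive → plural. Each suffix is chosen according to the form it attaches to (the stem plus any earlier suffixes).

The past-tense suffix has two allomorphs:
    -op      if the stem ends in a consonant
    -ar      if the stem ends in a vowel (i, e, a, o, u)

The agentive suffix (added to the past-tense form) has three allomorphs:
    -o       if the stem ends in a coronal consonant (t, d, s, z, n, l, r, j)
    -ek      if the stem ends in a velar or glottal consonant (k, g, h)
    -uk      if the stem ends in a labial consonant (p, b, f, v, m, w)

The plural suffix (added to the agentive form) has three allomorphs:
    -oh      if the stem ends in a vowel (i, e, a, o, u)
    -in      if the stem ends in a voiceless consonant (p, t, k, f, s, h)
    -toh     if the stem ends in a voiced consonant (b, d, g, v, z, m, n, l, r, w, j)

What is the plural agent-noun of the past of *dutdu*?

*dutdu*: final sound = /u/, a vowel → -ar → *dutduar*.
The final consonant of the past-tense form *dutduar* is /r/, which is coronal, so the agentive suffix is -o, giving *dutduaro*.
The agentive form *dutduaro*: final sound = /o/, a vowel → -oh → *dutduarooh*.

dutduarooh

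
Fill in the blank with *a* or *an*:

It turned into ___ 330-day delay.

a

The indefinite article is chosen by the initial *sound* of the following word, not its spelling.
The number *330* is spoken "three hundred …", beginning with /θriː/ — a consonant sound.
So the article is *a*: It turned into a 330-day delay.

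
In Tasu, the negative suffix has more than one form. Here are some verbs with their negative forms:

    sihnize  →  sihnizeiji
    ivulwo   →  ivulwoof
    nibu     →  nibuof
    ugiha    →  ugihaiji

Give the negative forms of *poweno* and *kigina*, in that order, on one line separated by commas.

powenoof, kiginaiji

The alternation tracks the last vowel of the stem — -of when the last vowel of the stem is a rounded vowel (*ivulwo*, *nibu*); -iji when the last vowel of the stem is an unrounded vowel (*sihnize*, *ugiha*).
The last vowel of *poweno* is /o/, which is a rounded vowel, so the suffix is -of, giving *powenoof*.
The last vowel of *kigina* is /a/, which is an unrounded vowel, so the suffix is -iji, giving *kiginaiji*.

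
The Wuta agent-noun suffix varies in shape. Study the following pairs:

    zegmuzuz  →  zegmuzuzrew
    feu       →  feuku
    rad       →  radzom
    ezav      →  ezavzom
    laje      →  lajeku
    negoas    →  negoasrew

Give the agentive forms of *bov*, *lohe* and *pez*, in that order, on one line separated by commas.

The alternation tracks the final sound of the stem — -rew when the stem ends in a sibilant (*zegmuzuz*, *negoas*); -zom when the stem ends in a non-sibilant consonant (*rad*, *ezav*); -ku when the stem ends in a vowel (*feu*, *laje*).
*bov*: final sound = /v/, a non-sibilant consonant → -zom → *bovzom*.
The final sound of *lohe* is /e/, which is a vowel, so the suffix is -ku, giving *loheku*.
The final sound of *pez* is /z/, which is a sibilant, so the suffix is -rew, giving *pezrew*.

bovzom, loheku, pezrew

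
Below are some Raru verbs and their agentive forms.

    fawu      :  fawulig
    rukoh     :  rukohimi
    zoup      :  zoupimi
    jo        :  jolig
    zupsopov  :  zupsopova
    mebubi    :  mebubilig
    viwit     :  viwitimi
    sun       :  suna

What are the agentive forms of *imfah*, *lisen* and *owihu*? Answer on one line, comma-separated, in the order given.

imfahimi, lisena, owihulig

The pattern is voicing of the final sound: -imi when the stem ends in a voiceless consonant (*rukoh*, *zoup*, *viwit*); -a when the stem ends in a voiced consonant (*zupsopov*, *sun*); -lig when the stem ends in a vowel (*fawu*, *jo*, *mebubi*).
Since the final sound of *imfah* is /h/ (a voiceless consonant), it takes -imi, giving *imfahimi*.
Since the final sound of *lisen* is /n/ (a voiced consonant), it takes -a, giving *lisena*.
Since the final sound of *owihu* is /u/ (a vowel), it takes -lig, giving *owihulig*.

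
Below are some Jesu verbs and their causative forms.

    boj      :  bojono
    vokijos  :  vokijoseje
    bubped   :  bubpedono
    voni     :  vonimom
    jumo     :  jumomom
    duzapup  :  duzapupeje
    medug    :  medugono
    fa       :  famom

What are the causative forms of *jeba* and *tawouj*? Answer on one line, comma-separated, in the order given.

The pattern is voicing of the final sound: -eje when the stem ends in a voiceless consonant (*vokijos*, *duzapup*); -ono when the stem ends in a voiced consonant (*boj*, *bubped*, *medug*); -mom when the stem ends in a vowel (*voni*, *jumo*, *fa*).
*jeba* — final sound /a/ (a vowel) → -mom → *jebamom*.
Since the final sound of *tawouj* is /j/ (a voiced consonant), it takes -ono, giving *tawoujono*.

jebamom, tawoujono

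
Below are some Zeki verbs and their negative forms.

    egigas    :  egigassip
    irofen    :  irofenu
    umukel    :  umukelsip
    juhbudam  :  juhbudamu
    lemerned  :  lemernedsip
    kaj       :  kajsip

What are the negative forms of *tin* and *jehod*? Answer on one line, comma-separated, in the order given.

The suffix is conditioned by the final consonant: -u when the stem ends in a nasal (*irofen*, *juhbudam*); -sip when the stem ends in a non-nasal consonant (*egigas*, *umukel*, *lemerned*, *kaj*).
*tin*: final consonant = /n/, a nasal → -u → *tinu*.
*jehod*: final consonant = /d/, non-nasal → -sip → *jehodsip*.

tinu, jehodsip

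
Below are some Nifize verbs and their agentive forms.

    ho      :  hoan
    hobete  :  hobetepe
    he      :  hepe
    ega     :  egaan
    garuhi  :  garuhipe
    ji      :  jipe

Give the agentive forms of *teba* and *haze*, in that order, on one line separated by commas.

The alternation tracks the last vowel of the stem — -pe when the last vowel of the stem is a front vowel (*hobete*, *he*, *garuhi*, *ji*); -an when the last vowel of the stem is a back vowel (*ho*, *ega*).
*teba*: last vowel = /a/, a back vowel → -an → *tebaan*.
*haze*: last vowel = /e/, a front vowel → -pe → *hazepe*.

tebaan, hazepe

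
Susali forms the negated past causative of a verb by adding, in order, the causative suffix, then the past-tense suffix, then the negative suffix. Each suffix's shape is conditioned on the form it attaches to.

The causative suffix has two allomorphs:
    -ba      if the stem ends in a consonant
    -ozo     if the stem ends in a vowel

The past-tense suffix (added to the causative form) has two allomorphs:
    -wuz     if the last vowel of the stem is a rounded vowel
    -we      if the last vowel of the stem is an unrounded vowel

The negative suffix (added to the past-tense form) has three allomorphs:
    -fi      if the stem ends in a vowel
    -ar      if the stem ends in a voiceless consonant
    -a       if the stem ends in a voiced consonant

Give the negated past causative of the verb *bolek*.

bolekbawefi

*bolek* — final sound /k/ (a consonant) → -ba → *bolekba*.
Since the last vowel of the causative form *bolekba* is /a/ (an unrounded vowel), it takes -we, giving *bolekbawe*.
The final sound of the past-tense form *bolekbawe* is /e/, which is a vowel, so the negative suffix is -fi, giving *bolekbawefi*.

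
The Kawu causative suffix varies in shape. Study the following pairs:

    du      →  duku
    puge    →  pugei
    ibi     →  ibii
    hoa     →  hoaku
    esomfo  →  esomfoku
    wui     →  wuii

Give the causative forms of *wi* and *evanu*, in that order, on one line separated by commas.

wii, evanuku

The pattern is front/back vowel harmony: -i when the last vowel of the stem is a front vowel (*puge*, *ibi*, *wui*); -ku when the last vowel of the stem is a back vowel (*du*, *hoa*, *esomfo*).
*wi* — last vowel /i/ (a front vowel) → -i → *wii*.
The last vowel of *evanu* is /u/, which is a back vowel, so the suffix is -ku, giving *evanuku*.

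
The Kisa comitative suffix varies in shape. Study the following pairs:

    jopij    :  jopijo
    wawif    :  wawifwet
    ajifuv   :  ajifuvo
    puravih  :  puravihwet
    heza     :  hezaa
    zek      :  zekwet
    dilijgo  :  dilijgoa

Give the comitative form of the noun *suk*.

The pattern is voicing of the final sound: -wet when the stem ends in a voiceless consonant (*wawif*, *puravih*, *zek*); -o when the stem ends in a voiced consonant (*jopij*, *ajifuv*); -a when the stem ends in a vowel (*heza*, *dilijgo*).
*suk* — final sound /k/ (a voiceless consonant) → -wet → *sukwet*.

sukwet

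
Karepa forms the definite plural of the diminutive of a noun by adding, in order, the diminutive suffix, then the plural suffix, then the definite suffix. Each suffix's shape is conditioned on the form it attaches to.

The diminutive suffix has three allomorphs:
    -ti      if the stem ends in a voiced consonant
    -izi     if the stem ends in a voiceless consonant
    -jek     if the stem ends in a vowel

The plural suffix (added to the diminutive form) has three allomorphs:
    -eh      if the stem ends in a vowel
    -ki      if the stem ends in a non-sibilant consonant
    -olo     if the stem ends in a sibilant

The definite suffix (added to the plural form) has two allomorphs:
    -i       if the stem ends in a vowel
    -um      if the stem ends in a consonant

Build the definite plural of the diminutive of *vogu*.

vogujekkii

*vogu*: final sound = /u/, a vowel → -jek → *vogujek*.
The diminutive form *vogujek* — final sound /k/ (a non-sibilant consonant) → -ki → *vogujekki*.
Since the final sound of the plural form *vogujekki* is /i/ (a vowel), it takes -i, giving *vogujekkii*.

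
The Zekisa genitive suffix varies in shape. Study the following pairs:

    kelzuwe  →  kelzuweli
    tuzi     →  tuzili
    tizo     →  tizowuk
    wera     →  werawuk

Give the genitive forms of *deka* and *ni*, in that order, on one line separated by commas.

dekawuk, nili

The pattern is front/back vowel harmony: -li when the last vowel of the stem is a front vowel (*kelzuwe*, *tuzi*); -wuk when the last vowel of the stem is a back vowel (*tizo*, *wera*).
*deka*: last vowel = /a/, a back vowel → -wuk → *dekawuk*.
Since the last vowel of *ni* is /i/ (a front vowel), it takes -li, giving *nili*.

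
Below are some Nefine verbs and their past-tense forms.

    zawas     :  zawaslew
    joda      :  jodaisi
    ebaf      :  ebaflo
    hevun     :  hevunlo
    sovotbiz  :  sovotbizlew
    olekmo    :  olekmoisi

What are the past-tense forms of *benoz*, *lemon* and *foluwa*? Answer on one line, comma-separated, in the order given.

The suffix is conditioned by the final sound: -lew when the stem ends in a sibilant (*zawas*, *sovotbiz*); -lo when the stem ends in a non-sibilant consonant (*ebaf*, *hevun*); -isi when the stem ends in a vowel (*joda*, *olekmo*).
*benoz*: final sound = /z/, a sibilant → -lew → *benozlew*.
*lemon*: final sound = /n/, a non-sibilant consonant → -lo → *lemonlo*.
*foluwa*: final sound = /a/, a vowel → -isi → *foluwaisi*.

benozlew, lemonlo, foluwaisi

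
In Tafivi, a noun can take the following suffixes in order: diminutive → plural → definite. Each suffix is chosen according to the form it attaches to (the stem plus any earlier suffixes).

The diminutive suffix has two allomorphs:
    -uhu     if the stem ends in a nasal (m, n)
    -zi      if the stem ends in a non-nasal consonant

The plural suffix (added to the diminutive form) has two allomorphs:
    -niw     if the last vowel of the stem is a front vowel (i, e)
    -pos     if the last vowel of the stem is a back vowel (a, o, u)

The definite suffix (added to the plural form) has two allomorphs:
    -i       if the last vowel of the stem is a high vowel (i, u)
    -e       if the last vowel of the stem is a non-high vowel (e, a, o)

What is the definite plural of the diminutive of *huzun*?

huzunuhupose

*huzun* — final consonant /n/ (a nasal) → -uhu → *huzunuhu*.
Since the last vowel of the diminutive form *huzunuhu* is /u/ (a back vowel), it takes -pos, giving *huzunuhupos*.
The last vowel of the plural form *huzunuhupos* is /o/, which is a non-high vowel, so the definite suffix is -e, giving *huzunuhupose*.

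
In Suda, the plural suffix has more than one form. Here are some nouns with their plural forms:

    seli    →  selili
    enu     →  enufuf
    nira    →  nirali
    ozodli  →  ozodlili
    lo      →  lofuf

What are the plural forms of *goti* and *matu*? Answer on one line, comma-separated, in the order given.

Looking at the last vowel of each stem: -fuf when the last vowel of the stem is a rounded vowel (*enu*, *lo*); -li when the last vowel of the stem is an unrounded vowel (*seli*, *nira*, *ozodli*).
*goti* — last vowel /i/ (an unrounded vowel) → -li → *gotili*.
Since the last vowel of *matu* is /u/ (a rounded vowel), it takes -fuf, giving *matufuf*.

gotili, matufuf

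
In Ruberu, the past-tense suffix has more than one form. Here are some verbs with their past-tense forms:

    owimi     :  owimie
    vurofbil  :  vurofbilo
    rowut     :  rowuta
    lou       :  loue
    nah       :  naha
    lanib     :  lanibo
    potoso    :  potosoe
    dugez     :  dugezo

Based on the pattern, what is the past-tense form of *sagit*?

Looking at the final sound of each stem: -a when the stem ends in a voiceless consonant (*rowut*, *nah*); -o when the stem ends in a voiced consonant (*vurofbil*, *lanib*, *dugez*); -e when the stem ends in a vowel (*owimi*, *lou*, *potoso*).
The final sound of *sagit* is /t/, which is a voiceless consonant, so the suffix is -a, giving *sagita*.

sagita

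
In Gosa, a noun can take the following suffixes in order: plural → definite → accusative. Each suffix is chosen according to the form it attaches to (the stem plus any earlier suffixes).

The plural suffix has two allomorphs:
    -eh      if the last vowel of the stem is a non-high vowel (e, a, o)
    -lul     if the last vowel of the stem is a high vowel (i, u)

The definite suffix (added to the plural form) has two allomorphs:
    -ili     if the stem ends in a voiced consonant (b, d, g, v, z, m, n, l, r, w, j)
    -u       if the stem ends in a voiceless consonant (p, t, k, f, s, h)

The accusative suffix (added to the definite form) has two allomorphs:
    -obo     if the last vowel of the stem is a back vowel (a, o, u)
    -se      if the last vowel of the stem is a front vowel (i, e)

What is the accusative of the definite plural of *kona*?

*kona*: last vowel = /a/, a non-high vowel → -eh → *konaeh*.
The plural form *konaeh* — final consonant /h/ (voiceless) → -u → *konaehu*.
The definite form *konaehu* — last vowel /u/ (a back vowel) → -obo → *konaehuobo*.

konaehuobo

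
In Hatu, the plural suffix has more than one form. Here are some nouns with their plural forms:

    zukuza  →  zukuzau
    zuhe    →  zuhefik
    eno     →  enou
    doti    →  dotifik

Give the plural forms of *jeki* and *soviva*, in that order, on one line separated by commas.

The pattern is front/back vowel harmony: -fik when the last vowel of the stem is a front vowel (*zuhe*, *doti*); -u when the last vowel of the stem is a back vowel (*zukuza*, *eno*).
*jeki*: last vowel = /i/, a front vowel → -fik → *jekifik*.
The last vowel of *soviva* is /a/, which is a back vowel, so the suffix is -u, giving *sovivau*.

jekifik, sovivau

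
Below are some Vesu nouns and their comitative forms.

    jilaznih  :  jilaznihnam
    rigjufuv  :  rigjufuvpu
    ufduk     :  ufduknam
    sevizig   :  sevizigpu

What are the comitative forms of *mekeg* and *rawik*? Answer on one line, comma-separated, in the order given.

mekegpu, rawiknam

Looking at the final consonant of each stem: -nam when the stem ends in a voiceless consonant (*jilaznih*, *ufduk*); -pu when the stem ends in a voiced consonant (*rigjufuv*, *sevizig*).
*mekeg* — final consonant /g/ (voiced) → -pu → *mekegpu*.
*rawik* — final consonant /k/ (voiceless) → -nam → *rawiknam*.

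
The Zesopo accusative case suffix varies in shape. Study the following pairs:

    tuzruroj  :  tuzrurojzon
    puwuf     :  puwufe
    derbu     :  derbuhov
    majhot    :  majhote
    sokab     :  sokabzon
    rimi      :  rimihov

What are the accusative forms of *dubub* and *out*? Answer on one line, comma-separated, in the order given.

The alternation tracks the final sound of the stem — -e when the stem ends in a voiceless consonant (*puwuf*, *majhot*); -zon when the stem ends in a voiced consonant (*tuzruroj*, *sokab*); -hov when the stem ends in a vowel (*derbu*, *rimi*).
*dubub* — final sound /b/ (a voiced consonant) → -zon → *dububzon*.
*out*: final sound = /t/, a voiceless consonant → -e → *oute*.

dububzon, oute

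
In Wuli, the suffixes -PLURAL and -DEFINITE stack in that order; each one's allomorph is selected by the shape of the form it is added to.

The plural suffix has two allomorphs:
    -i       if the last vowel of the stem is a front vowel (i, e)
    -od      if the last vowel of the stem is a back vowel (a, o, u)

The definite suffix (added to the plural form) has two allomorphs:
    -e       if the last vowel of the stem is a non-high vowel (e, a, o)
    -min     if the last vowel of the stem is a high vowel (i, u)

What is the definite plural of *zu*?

The last vowel of *zu* is /u/, which is a back vowel, so the plural suffix is -od, giving *zuod*.
Since the last vowel of the plural form *zuod* is /o/ (a non-high vowel), it takes -e, giving *zuode*.

zuode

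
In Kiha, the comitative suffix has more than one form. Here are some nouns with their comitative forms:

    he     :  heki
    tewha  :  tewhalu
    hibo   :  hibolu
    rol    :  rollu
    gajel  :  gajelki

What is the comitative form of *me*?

The alternation tracks the last vowel of the stem — -ki when the last vowel of the stem is a front vowel (*he*, *gajel*); -lu when the last vowel of the stem is a back vowel (*tewha*, *hibo*, *rol*).
*me* — last vowel /e/ (a front vowel) → -ki → *meki*.

meki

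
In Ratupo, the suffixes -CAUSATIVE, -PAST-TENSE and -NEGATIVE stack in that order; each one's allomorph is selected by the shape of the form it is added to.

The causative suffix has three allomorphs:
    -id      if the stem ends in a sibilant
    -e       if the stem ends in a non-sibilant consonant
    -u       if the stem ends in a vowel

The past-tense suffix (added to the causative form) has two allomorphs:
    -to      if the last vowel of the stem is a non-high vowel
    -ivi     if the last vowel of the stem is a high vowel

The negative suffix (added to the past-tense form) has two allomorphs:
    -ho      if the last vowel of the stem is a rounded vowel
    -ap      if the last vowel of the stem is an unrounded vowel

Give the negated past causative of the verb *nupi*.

Since the final sound of *nupi* is /i/ (a vowel), it takes -u, giving *nupiu*.
The last vowel of the causative form *nupiu* is /u/, which is a high vowel, so the past-tense suffix is -ivi, giving *nupiuivi*.
The past-tense form *nupiuivi* — last vowel /i/ (an unrounded vowel) → -ap → *nupiuiviap*.

nupiuiviap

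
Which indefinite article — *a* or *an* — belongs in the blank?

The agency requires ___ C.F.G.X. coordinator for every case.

The indefinite article is chosen by the initial *sound* of the following word, not its spelling.
The initialism *C.F.G.X.* is read letter by letter; the first letter, C, is pronounced /siː/, which begins with a consonant sound.
So the article is *a*: The agency requires a C.F.G.X. coordinator for every case.

a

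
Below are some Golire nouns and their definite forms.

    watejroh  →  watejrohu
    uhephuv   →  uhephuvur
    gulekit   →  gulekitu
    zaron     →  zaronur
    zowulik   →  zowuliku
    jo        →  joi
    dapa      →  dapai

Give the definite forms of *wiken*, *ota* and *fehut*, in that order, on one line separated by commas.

wikenur, otai, fehutu

Looking at the final sound of each stem: -u when the stem ends in a voiceless consonant (*watejroh*, *gulekit*, *zowulik*); -ur when the stem ends in a voiced consonant (*uhephuv*, *zaron*); -i when the stem ends in a vowel (*jo*, *dapa*).
The final sound of *wiken* is /n/, which is a voiced consonant, so the suffix is -ur, giving *wikenur*.
*ota* — final sound /a/ (a vowel) → -i → *otai*.
Since the final sound of *fehut* is /t/ (a voiceless consonant), it takes -u, giving *fehutu*.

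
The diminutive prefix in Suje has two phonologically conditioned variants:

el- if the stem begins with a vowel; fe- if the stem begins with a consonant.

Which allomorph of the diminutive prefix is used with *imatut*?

*imatut* — first sound /i/ (a vowel) → el-.

el-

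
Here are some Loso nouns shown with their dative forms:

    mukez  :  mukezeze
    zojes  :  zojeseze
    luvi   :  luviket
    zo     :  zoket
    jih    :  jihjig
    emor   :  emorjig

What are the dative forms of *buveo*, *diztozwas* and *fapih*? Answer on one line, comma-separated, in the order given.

buveoket, diztozwaseze, fapihjig

The suffix is conditioned by the final sound: -eze when the stem ends in a sibilant (*mukez*, *zojes*); -jig when the stem ends in a non-sibilant consonant (*jih*, *emor*); -ket when the stem ends in a vowel (*luvi*, *zo*).
*buveo* — final sound /o/ (a vowel) → -ket → *buveoket*.
*diztozwas*: final sound = /s/, a sibilant → -eze → *diztozwaseze*.
*fapih* — final sound /h/ (a non-sibilant consonant) → -jig → *fapihjig*.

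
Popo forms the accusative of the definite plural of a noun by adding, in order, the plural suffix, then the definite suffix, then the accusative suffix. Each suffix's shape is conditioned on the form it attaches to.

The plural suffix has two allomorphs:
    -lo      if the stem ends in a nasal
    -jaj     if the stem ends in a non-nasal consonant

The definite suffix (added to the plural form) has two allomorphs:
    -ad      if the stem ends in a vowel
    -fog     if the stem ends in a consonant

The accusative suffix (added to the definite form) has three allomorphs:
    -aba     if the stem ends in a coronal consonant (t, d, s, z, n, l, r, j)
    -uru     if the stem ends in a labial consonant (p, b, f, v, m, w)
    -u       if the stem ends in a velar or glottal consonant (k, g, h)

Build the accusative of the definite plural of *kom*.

komloadaba

The final consonant of *kom* is /m/, which is a nasal, so the plural suffix is -lo, giving *komlo*.
The plural form *komlo* — final sound /o/ (a vowel) → -ad → *komload*.
The definite form *komload* — final consonant /d/ (coronal) → -aba → *komloadaba*.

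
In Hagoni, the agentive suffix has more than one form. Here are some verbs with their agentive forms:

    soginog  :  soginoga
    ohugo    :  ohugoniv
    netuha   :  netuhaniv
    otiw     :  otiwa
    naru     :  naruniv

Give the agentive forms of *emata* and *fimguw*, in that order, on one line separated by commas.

emataniv, fimguwa

The alternation tracks the final sound of the stem — -a when the stem ends in a consonant (*soginog*, *otiw*); -niv when the stem ends in a vowel (*ohugo*, *netuha*, *naru*).
The final sound of *emata* is /a/, which is a vowel, so the suffix is -niv, giving *emataniv*.
The final sound of *fimguw* is /w/, which is a consonant, so the suffix is -a, giving *fimguwa*.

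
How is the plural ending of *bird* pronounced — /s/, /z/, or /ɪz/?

/z/

The stem *bird* ends in a voiced non-sibilant sound.
The plural suffix surfaces as /ɪz/ after sibilants, /s/ after other voiceless consonants, and /z/ after other voiced sounds.
So the plural -s on *bird* is pronounced /z/.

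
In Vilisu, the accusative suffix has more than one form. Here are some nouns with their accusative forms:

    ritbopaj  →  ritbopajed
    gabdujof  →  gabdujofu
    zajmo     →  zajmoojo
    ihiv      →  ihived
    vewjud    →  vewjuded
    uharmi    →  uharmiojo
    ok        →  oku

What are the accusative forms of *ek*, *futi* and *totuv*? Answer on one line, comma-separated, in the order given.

eku, futiojo, totuved

The suffix is conditioned by the final sound: -u when the stem ends in a voiceless consonant (*gabdujof*, *ok*); -ed when the stem ends in a voiced consonant (*ritbopaj*, *ihiv*, *vewjud*); -ojo when the stem ends in a vowel (*zajmo*, *uharmi*).
Since the final sound of *ek* is /k/ (a voiceless consonant), it takes -u, giving *eku*.
The final sound of *futi* is /i/, which is a vowel, so the suffix is -ojo, giving *futiojo*.
*totuv*: final sound = /v/, a voiced consonant → -ed → *totuved*.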